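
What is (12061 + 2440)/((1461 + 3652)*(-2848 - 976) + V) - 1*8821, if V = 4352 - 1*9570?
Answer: -172515222431/19557330 ≈ -8821.0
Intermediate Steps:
V = -5218 (V = 4352 - 9570 = -5218)
(12061 + 2440)/((1461 + 3652)*(-2848 - 976) + V) - 1*8821 = (12061 + 2440)/((1461 + 3652)*(-2848 - 976) - 5218) - 1*8821 = 14501/(5113*(-3824) - 5218) - 8821 = 14501/(-19552112 - 5218) - 8821 = 14501/(-19557330) - 8821 = 14501*(-1/19557330) - 8821 = -14501/19557330 - 8821 = -172515222431/19557330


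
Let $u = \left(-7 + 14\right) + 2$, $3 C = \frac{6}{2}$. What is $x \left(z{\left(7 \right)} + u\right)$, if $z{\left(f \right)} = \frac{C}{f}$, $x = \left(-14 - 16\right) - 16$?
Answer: $- \frac{2944}{7} \approx -420.57$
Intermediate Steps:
$C = 1$ ($C = \frac{6 \cdot \frac{1}{2}}{3} = \frac{1}{3} \cdot 3 = 1$)
$x = -46$ ($x = -30 - 16 = -46$)
$z{\left(f \right)} = \frac{1}{f}$ ($z{\left(f \right)} = 1 \frac{1}{f} = \frac{1}{f}$)
$u = 9$ ($u = 7 + 2 = 9$)
$x \left(z{\left(7 \right)} + u\right) = - 46 \left(\frac{1}{7} + 9\right) = \left(-46\right) \frac{64}{7} = - \frac{2944}{7}$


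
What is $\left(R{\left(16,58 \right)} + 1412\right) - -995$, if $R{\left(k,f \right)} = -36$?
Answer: $2371$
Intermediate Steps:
$\left(R{\left(16,58 \right)} + 1412\right) - -995 = \left(-36 + 1412\right) - -995 = 1376 + \left(-274 + 1269\right) = 1376 + 995 = 2371$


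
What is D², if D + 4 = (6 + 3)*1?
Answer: 25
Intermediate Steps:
D = 5 (D = -4 + (6 + 3)*1 = -4 + 9*1 = -4 + 9 = 5)
D² = 5² = 25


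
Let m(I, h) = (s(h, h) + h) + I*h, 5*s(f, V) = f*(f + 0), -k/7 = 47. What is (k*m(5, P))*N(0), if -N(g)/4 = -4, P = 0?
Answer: 0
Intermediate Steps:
k = -329 (k = -7*47 = -329)
s(f, V) = f²/5 (s(f, V) = (f*(f + 0))/5 = (f*f)/5 = f²/5)
N(g) = 16 (N(g) = -4*(-4) = 16)
m(I, h) = h + h²/5 + I*h (m(I, h) = (h²/5 + h) + I*h = (h + h²/5) + I*h = h + h²/5 + I*h)
(k*m(5, P))*N(0) = -329*0*(5 + 0 + 5*5)/5*16 = -329*0*(5 + 0 + 25)/5*16 = -329*0*30/5*16 = -329*0*16 = 0*16 = 0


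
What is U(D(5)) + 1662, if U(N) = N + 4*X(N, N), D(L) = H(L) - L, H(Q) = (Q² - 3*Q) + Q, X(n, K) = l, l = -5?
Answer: 1652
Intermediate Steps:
X(n, K) = -5
H(Q) = Q² - 2*Q
D(L) = -L + L*(-2 + L) (D(L) = L*(-2 + L) - L = -L + L*(-2 + L))
U(N) = -20 + N (U(N) = N + 4*(-5) = N - 20 = -20 + N)
U(D(5)) + 1662 = (-20 + 5*(-3 + 5)) + 1662 = (-20 + 5*2) + 1662 = (-20 + 10) + 1662 = -10 + 1662 = 1652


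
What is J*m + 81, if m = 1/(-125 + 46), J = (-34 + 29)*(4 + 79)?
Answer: 6814/79 ≈ 86.253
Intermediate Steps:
J = -415 (J = -5*83 = -415)
m = -1/79 (m = 1/(-79) = -1/79 ≈ -0.012658)
J*m + 81 = -415*(-1/79) + 81 = 415/79 + 81 = 6814/79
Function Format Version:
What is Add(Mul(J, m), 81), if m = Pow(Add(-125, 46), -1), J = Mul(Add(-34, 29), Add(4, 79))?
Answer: Rational(6814, 79) ≈ 86.253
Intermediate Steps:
J = -415 (J = Mul(-5, 83) = -415)
m = Rational(-1, 79) (m = Pow(-79, -1) = Rational(-1, 79) ≈ -0.012658)
Add(Mul(J, m), 81) = Add(Mul(-415, Rational(-1, 79)), 81) = Add(Rational(415, 79), 81) = Rational(6814, 79)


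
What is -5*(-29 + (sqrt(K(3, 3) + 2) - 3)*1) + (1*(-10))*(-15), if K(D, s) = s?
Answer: 310 - 5*sqrt(5) ≈ 298.82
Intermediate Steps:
-5*(-29 + (sqrt(K(3, 3) + 2) - 3)*1) + (1*(-10))*(-15) = -5*(-29 + (sqrt(3 + 2) - 3)*1) + (1*(-10))*(-15) = -5*(-29 + (sqrt(5) - 3)*1) - 10*(-15) = -5*(-29 + (-3 + sqrt(5))*1) + 150 = -5*(-29 + (-3 + sqrt(5))) + 150 = -5*(-32 + sqrt(5)) + 150 = (160 - 5*sqrt(5)) + 150 = 310 - 5*sqrt(5)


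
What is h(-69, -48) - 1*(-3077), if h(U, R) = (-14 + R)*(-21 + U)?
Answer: 8657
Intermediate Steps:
h(U, R) = (-21 + U)*(-14 + R)
h(-69, -48) - 1*(-3077) = (294 - 21*(-48) - 14*(-69) - 48*(-69)) - 1*(-3077) = (294 + 1008 + 966 + 3312) + 3077 = 5580 + 3077 = 8657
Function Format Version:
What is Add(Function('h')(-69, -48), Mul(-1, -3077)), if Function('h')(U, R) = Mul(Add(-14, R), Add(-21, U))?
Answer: 8657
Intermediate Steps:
Function('h')(U, R) = Mul(Add(-21, U), Add(-14, R))
Add(Function('h')(-69, -48), Mul(-1, -3077)) = Add(Add(294, Mul(-21, -48), Mul(-14, -69), Mul(-48, -69)), Mul(-1, -3077)) = Add(Add(294, 1008, 966, 3312), 3077) = Add(5580, 3077) = 8657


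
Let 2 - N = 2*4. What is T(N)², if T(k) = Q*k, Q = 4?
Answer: 576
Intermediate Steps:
N = -6 (N = 2 - 2*4 = 2 - 1*8 = 2 - 8 = -6)
T(k) = 4*k
T(N)² = (4*(-6))² = (-24)² = 576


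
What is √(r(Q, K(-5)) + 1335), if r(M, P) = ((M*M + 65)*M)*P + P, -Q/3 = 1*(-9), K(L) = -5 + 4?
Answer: 2*I*√5026 ≈ 141.79*I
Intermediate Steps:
K(L) = -1
Q = 27 (Q = -3*(-9) = 27)
r(M, P) = P + M*P*(65 + M²) (r(M, P) = ((M² + 65)*M)*P + P = ((65 + M²)*M)*P + P = (M*(65 + M²))*P + P = M*P*(65 + M²) + P = P + M*P*(65 + M²))
√(r(Q, K(-5)) + 1335) = √(-(1 + 27³ + 65*27) + 1335) = √(-(1 + 19683 + 1755) + 1335) = √(-1*21439 + 1335) = √(-21439 + 1335) = √(-20104) = 2*I*√5026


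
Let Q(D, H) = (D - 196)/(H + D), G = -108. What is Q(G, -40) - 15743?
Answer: -582415/37 ≈ -15741.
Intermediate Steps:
Q(D, H) = (-196 + D)/(D + H)
Q(G, -40) - 15743 = (-196 - 108)/(-108 - 40) - 15743 = -304/(-148) - 15743 = -1/148*(-304) - 15743 = 76/37 - 15743 = -582415/37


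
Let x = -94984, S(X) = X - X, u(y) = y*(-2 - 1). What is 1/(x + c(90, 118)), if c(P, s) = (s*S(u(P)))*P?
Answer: -1/94984 ≈ -1.0528e-5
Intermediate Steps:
u(y) = -3*y (u(y) = y*(-3) = -3*y)
S(X) = 0
c(P, s) = 0 (c(P, s) = (s*0)*P = 0*P = 0)
1/(x + c(90, 118)) = 1/(-94984 + 0) = 1/(-94984) = -1/94984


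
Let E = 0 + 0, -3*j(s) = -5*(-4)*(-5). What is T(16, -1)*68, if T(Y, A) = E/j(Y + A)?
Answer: 0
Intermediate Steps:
j(s) = 100/3 (j(s) = -(-5*(-4))*(-5)/3 = -20*(-5)/3 = -1/3*(-100) = 100/3)
E = 0
T(Y, A) = 0 (T(Y, A) = 0/(100/3) = 0*(3/100) = 0)
T(16, -1)*68 = 0*68 = 0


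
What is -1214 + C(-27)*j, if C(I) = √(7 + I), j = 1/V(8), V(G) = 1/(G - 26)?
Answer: -1214 - 36*I*√5 ≈ -1214.0 - 80.498*I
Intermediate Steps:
V(G) = 1/(-26 + G)
j = -18 (j = 1/(1/(-26 + 8)) = 1/(1/(-18)) = 1/(-1/18) = -18)
-1214 + C(-27)*j = -1214 + √(7 - 27)*(-18) = -1214 + √(-20)*(-18) = -1214 + (2*I*√5)*(-18) = -1214 - 36*I*√5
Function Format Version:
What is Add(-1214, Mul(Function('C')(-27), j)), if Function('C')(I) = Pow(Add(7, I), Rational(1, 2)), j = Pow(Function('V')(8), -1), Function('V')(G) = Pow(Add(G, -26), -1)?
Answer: Add(-1214, Mul(-36, I, Pow(5, Rational(1, 2)))) ≈ Add(-1214.0, Mul(-80.498, I))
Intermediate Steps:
Function('V')(G) = Pow(Add(-26, G), -1)
j = -18 (j = Pow(Pow(Add(-26, 8), -1), -1) = Pow(Pow(-18, -1), -1) = Pow(Rational(-1, 18), -1) = -18)
Add(-1214, Mul(Function('C')(-27), j)) = Add(-1214, Mul(Pow(Add(7, -27), Rational(1, 2)), -18)) = Add(-1214, Mul(Pow(-20, Rational(1, 2)), -18)) = Add(-1214, Mul(Mul(2, I, Pow(5, Rational(1, 2))), -18)) = Add(-1214, Mul(-36, I, Pow(5, Rational(1, 2))))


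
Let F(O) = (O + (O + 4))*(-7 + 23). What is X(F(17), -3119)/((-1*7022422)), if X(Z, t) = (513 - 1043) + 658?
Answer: -64/3511211 ≈ -1.8227e-5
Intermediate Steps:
F(O) = 64 + 32*O (F(O) = (O + (4 + O))*16 = (4 + 2*O)*16 = 64 + 32*O)
X(Z, t) = 128 (X(Z, t) = -530 + 658 = 128)
X(F(17), -3119)/((-1*7022422)) = 128/((-1*7022422)) = 128/(-7022422) = 128*(-1/7022422) = -64/3511211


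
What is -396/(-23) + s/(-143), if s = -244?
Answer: 62240/3289 ≈ 18.924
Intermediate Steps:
-396/(-23) + s/(-143) = -396/(-23) - 244/(-143) = -396*(-1/23) - 244*(-1/143) = 396/23 + 244/143 = 62240/3289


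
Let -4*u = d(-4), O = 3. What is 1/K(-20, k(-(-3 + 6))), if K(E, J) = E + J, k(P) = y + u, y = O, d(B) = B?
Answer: -1/16 ≈ -0.062500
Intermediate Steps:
y = 3
u = 1 (u = -¼*(-4) = 1)
k(P) = 4 (k(P) = 3 + 1 = 4)
1/K(-20, k(-(-3 + 6))) = 1/(-20 + 4) = 1/(-16) = -1/16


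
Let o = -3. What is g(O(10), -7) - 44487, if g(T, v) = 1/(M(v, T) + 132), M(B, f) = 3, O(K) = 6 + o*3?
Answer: -6005744/135 ≈ -44487.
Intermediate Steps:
O(K) = -3 (O(K) = 6 - 3*3 = 6 - 9 = -3)
g(T, v) = 1/135 (g(T, v) = 1/(3 + 132) = 1/135)
g(O(10), -7) - 44487 = 1/135 - 44487 = -6005744/135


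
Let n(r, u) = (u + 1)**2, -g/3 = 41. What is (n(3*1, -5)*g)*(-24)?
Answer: 47232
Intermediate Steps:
g = -123 (g = -3*41 = -123)
n(r, u) = (1 + u)**2
(n(3*1, -5)*g)*(-24) = ((1 - 5)**2*(-123))*(-24) = ((-4)**2*(-123))*(-24) = (16*(-123))*(-24) = -1968*(-24) = 47232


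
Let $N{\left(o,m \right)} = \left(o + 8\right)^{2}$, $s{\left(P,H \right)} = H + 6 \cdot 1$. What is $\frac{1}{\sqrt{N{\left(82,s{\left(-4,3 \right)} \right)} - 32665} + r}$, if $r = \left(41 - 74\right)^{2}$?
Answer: $\frac{1089}{1210486} - \frac{17 i \sqrt{85}}{1210486} \approx 0.00089964 - 0.00012948 i$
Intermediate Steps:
$s{\left(P,H \right)} = 6 + H$ ($s{\left(P,H \right)} = H + 6 = 6 + H$)
$N{\left(o,m \right)} = \left(8 + o\right)^{2}$
$r = 1089$ ($r = \left(-33\right)^{2} = 1089$)
$\frac{1}{\sqrt{N{\left(82,s{\left(-4,3 \right)} \right)} - 32665} + r} = \frac{1}{\sqrt{\left(8 + 82\right)^{2} - 32665} + 1089} = \frac{1}{\sqrt{90^{2} - 32665} + 1089} = \frac{1}{\sqrt{8100 - 32665} + 1089} = \frac{1}{\sqrt{-24565} + 1089} = \frac{1}{17 i \sqrt{85} + 1089} = \frac{1}{1089 + 17 i \sqrt{85}}$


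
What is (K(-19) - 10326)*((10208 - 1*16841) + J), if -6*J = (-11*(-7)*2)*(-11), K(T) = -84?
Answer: 66110440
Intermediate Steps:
J = 847/3 (J = --11*(-7)*2*(-11)/6 = -77*2*(-11)/6 = -77*(-11)/3 = -⅙*(-1694) = 847/3 ≈ 282.33)
(K(-19) - 10326)*((10208 - 1*16841) + J) = (-84 - 10326)*((10208 - 1*16841) + 847/3) = -10410*((10208 - 16841) + 847/3) = -10410*(-6633 + 847/3) = -10410*(-19052/3) = 66110440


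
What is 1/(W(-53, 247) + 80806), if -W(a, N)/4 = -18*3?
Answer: 1/81022 ≈ 1.2342e-5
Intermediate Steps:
W(a, N) = 216 (W(a, N) = -(-72)*3 = -4*(-54) = 216)
1/(W(-53, 247) + 80806) = 1/(216 + 80806) = 1/81022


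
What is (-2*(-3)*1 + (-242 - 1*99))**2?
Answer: 112225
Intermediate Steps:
(-2*(-3)*1 + (-242 - 1*99))**2 = (6*1 + (-242 - 99))**2 = (6 - 341)**2 = (-335)**2 = 112225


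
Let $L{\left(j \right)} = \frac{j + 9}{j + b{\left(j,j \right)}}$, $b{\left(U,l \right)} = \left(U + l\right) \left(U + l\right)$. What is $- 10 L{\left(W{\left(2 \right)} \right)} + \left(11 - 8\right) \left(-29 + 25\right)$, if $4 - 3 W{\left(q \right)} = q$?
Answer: $- \frac{567}{11} \approx -51.545$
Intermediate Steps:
$W{\left(q \right)} = \frac{4}{3} - \frac{q}{3}$
$b{\left(U,l \right)} = \left(U + l\right)^{2}$
$L{\left(j \right)} = \frac{9 + j}{j + 4 j^{2}}$ ($L{\left(j \right)} = \frac{j + 9}{j + \left(j + j\right)^{2}} = \frac{9 + j}{j + \left(2 j\right)^{2}} = \frac{9 + j}{j + 4 j^{2}}$)
$- 10 L{\left(W{\left(2 \right)} \right)} + \left(11 - 8\right) \left(-29 + 25\right) = - 10 \frac{9 + \left(\frac{4}{3} - \frac{2}{3}\right)}{\left(\frac{4}{3} - \frac{2}{3}\right) \left(1 + 4 \left(\frac{4}{3} - \frac{2}{3}\right)\right)} + \left(11 - 8\right) \left(-29 + 25\right) = - 10 \frac{9 + \left(\frac{4}{3} - \frac{2}{3}\right)}{\left(\frac{4}{3} - \frac{2}{3}\right) \left(1 + 4 \left(\frac{4}{3} - \frac{2}{3}\right)\right)} + 3 \left(-4\right) = - 10 \frac{9 + \frac{2}{3}}{\frac{2}{3} \left(1 + 4 \cdot \frac{2}{3}\right)} - 12 = - 10 \cdot \frac{3}{2} \frac{1}{1 + \frac{8}{3}} \cdot \frac{29}{3} - 12 = - 10 \cdot \frac{3}{2} \frac{1}{\frac{11}{3}} \cdot \frac{29}{3} - 12 = - 10 \cdot \frac{3}{2} \cdot \frac{3}{11} \cdot \frac{29}{3} - 12 = \left(-10\right) \frac{87}{22} - 12 = - \frac{435}{11} - 12 = - \frac{567}{11}$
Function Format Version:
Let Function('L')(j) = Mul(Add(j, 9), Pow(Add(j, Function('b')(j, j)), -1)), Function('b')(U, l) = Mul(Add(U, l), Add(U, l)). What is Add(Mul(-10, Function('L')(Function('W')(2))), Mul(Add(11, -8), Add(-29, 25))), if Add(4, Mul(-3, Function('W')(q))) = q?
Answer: Rational(-567, 11) ≈ -51.545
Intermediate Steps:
Function('W')(q) = Add(Rational(4, 3), Mul(Rational(-1, 3), q))
Function('b')(U, l) = Pow(Add(U, l), 2)
Function('L')(j) = Mul(Pow(Add(j, Mul(4, Pow(j, 2))), -1), Add(9, j)) (Function('L')(j) = Mul(Add(j, 9), Pow(Add(j, Pow(Add(j, j), 2)), -1)) = Mul(Add(9, j), Pow(Add(j, Pow(Mul(2, j), 2)), -1)) = Mul(Add(9, j), Pow(Add(j, Mul(4, Pow(j, 2))), -1)) = Mul(Pow(Add(j, Mul(4, Pow(j, 2))), -1), Add(9, j)))
Add(Mul(-10, Function('L')(Function('W')(2))), Mul(Add(11, -8), Add(-29, 25))) = Add(Mul(-10, Mul(Pow(Add(Rational(4, 3), Mul(Rational(-1, 3), 2)), -1), Pow(Add(1, Mul(4, Add(Rational(4, 3), Mul(Rational(-1, 3), 2)))), -1), Add(9, Add(Rational(4, 3), Mul(Rational(-1, 3), 2))))), Mul(Add(11, -8), Add(-29, 25))) = Add(Mul(-10, Mul(Pow(Add(Rational(4, 3), Rational(-2, 3)), -1), Pow(Add(1, Mul(4, Add(Rational(4, 3), Rational(-2, 3)))), -1), Add(9, Add(Rational(4, 3), Rational(-2, 3))))), Mul(3, -4)) = Add(Mul(-10, Mul(Pow(Rational(2, 3), -1), Pow(Add(1, Mul(4, Rational(2, 3))), -1), Add(9, Rational(2, 3)))), -12) = Add(Mul(-10, Mul(Rational(3, 2), Pow(Add(1, Rational(8, 3)), -1), Rational(29, 3))), -12) = Add(Mul(-10, Mul(Rational(3, 2), Pow(Rational(11, 3), -1), Rational(29, 3))), -12) = Add(Mul(-10, Mul(Rational(3, 2), Rational(3, 11), Rational(29, 3))), -12) = Add(Mul(-10, Rational(87, 22)), -12) = Add(Rational(-435, 11), -12) = Rational(-567, 11)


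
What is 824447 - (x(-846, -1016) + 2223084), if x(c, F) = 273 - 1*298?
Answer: -1398612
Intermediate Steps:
x(c, F) = -25 (x(c, F) = 273 - 298 = -25)
824447 - (x(-846, -1016) + 2223084) = 824447 - (-25 + 2223084) = 824447 - 1*2223059 = 824447 - 2223059 = -1398612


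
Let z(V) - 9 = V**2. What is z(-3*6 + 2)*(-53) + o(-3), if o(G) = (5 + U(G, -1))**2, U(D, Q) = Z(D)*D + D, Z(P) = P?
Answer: -13924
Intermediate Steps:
U(D, Q) = D + D**2 (U(D, Q) = D*D + D = D**2 + D = D + D**2)
z(V) = 9 + V**2
o(G) = (5 + G*(1 + G))**2
z(-3*6 + 2)*(-53) + o(-3) = (9 + (-3*6 + 2)**2)*(-53) + (5 - 3*(1 - 3))**2 = (9 + (-18 + 2)**2)*(-53) + (5 - 3*(-2))**2 = (9 + (-16)**2)*(-53) + (5 + 6)**2 = (9 + 256)*(-53) + 11**2 = 265*(-53) + 121 = -14045 + 121 = -13924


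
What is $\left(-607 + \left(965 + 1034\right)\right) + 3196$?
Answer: $4588$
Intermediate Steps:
$\left(-607 + \left(965 + 1034\right)\right) + 3196 = \left(-607 + 1999\right) + 3196 = 1392 + 3196 = 4588$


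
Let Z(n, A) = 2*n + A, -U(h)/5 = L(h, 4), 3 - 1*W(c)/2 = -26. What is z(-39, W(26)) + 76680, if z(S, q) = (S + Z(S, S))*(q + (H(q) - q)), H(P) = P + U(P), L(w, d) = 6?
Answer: 72312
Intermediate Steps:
W(c) = 58 (W(c) = 6 - 2*(-26) = 6 + 52 = 58)
U(h) = -30 (U(h) = -5*6 = -30)
H(P) = -30 + P (H(P) = P - 30 = -30 + P)
Z(n, A) = A + 2*n
z(S, q) = 4*S*(-30 + q) (z(S, q) = (S + (S + 2*S))*(q + ((-30 + q) - q)) = (S + 3*S)*(q - 30) = (4*S)*(-30 + q) = 4*S*(-30 + q))
z(-39, W(26)) + 76680 = 4*(-39)*(-30 + 58) + 76680 = 4*(-39)*28 + 76680 = -4368 + 76680 = 72312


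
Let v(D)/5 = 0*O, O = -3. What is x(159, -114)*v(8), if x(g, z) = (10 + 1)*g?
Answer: 0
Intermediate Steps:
v(D) = 0 (v(D) = 5*(0*(-3)) = 5*0 = 0)
x(g, z) = 11*g
x(159, -114)*v(8) = (11*159)*0 = 1749*0 = 0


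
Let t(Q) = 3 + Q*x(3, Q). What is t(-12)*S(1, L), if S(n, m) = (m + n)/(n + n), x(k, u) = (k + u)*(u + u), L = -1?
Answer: 0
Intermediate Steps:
x(k, u) = 2*u*(k + u) (x(k, u) = (k + u)*(2*u) = 2*u*(k + u))
t(Q) = 3 + 2*Q**2*(3 + Q) (t(Q) = 3 + Q*(2*Q*(3 + Q)) = 3 + 2*Q**2*(3 + Q))
S(n, m) = (m + n)/(2*n) (S(n, m) = (m + n)/((2*n)) = (m + n)*(1/(2*n)) = (m + n)/(2*n))
t(-12)*S(1, L) = (3 + 2*(-12)**2*(3 - 12))*((1/2)*(-1 + 1)/1) = (3 + 2*144*(-9))*((1/2)*1*0) = (3 - 2592)*0 = -2589*0 = 0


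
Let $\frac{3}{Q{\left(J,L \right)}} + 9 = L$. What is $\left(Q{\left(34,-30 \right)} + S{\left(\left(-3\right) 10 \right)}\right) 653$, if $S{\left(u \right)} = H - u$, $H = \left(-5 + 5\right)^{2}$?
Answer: $\frac{254017}{13} \approx 19540.0$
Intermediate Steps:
$Q{\left(J,L \right)} = \frac{3}{-9 + L}$
$H = 0$ ($H = 0^{2} = 0$)
$S{\left(u \right)} = - u$ ($S{\left(u \right)} = 0 - u = - u$)
$\left(Q{\left(34,-30 \right)} + S{\left(\left(-3\right) 10 \right)}\right) 653 = \left(\frac{3}{-9 - 30} - \left(-3\right) 10\right) 653 = \left(\frac{3}{-39} - -30\right) 653 = \left(3 \left(- \frac{1}{39}\right) + 30\right) 653 = \left(- \frac{1}{13} + 30\right) 653 = \frac{389}{13} \cdot 653 = \frac{254017}{13}$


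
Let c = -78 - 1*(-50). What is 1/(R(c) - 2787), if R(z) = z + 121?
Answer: -1/2694 ≈ -0.00037120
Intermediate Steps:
c = -28 (c = -78 + 50 = -28)
R(z) = 121 + z
1/(R(c) - 2787) = 1/((121 - 28) - 2787) = 1/(93 - 2787) = 1/(-2694) = -1/2694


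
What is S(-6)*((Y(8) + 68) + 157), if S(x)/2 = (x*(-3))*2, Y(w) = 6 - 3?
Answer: 16416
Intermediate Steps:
Y(w) = 3
S(x) = -12*x (S(x) = 2*((x*(-3))*2) = 2*(-3*x*2) = 2*(-6*x) = -12*x)
S(-6)*((Y(8) + 68) + 157) = (-12*(-6))*((3 + 68) + 157) = 72*(71 + 157) = 72*228 = 16416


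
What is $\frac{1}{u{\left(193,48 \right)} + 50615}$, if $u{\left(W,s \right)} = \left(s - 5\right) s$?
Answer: $\frac{1}{52679} \approx 1.8983 \cdot 10^{-5}$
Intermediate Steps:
$u{\left(W,s \right)} = s \left(-5 + s\right)$ ($u{\left(W,s \right)} = \left(-5 + s\right) s = s \left(-5 + s\right)$)
$\frac{1}{u{\left(193,48 \right)} + 50615} = \frac{1}{48 \left(-5 + 48\right) + 50615} = \frac{1}{48 \cdot 43 + 50615} = \frac{1}{2064 + 50615} = \frac{1}{52679}$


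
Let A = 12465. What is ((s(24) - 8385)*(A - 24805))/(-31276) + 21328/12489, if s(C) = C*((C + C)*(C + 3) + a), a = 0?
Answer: 875497231867/97651491 ≈ 8965.5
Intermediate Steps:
s(C) = 2*C**2*(3 + C) (s(C) = C*((C + C)*(C + 3) + 0) = C*((2*C)*(3 + C) + 0) = C*(2*C*(3 + C) + 0) = C*(2*C*(3 + C)) = 2*C**2*(3 + C))
((s(24) - 8385)*(A - 24805))/(-31276) + 21328/12489 = ((2*24**2*(3 + 24) - 8385)*(12465 - 24805))/(-31276) + 21328/12489 = ((2*576*27 - 8385)*(-12340))*(-1/31276) + 21328*(1/12489) = ((31104 - 8385)*(-12340))*(-1/31276) + 21328/12489 = (22719*(-12340))*(-1/31276) + 21328/12489 = -280352460*(-1/31276) + 21328/12489 = 70088115/7819 + 21328/12489 = 875497231867/97651491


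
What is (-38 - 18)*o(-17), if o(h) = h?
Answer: 952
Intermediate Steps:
(-38 - 18)*o(-17) = (-38 - 18)*(-17) = -56*(-17) = 952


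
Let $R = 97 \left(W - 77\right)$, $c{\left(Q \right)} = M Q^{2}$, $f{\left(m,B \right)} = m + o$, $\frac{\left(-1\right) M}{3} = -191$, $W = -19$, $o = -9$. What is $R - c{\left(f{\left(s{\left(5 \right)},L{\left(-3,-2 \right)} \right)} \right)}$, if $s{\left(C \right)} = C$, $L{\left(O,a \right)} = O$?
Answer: $-18480$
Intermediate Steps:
$M = 573$ ($M = \left(-3\right) \left(-191\right) = 573$)
$f{\left(m,B \right)} = -9 + m$ ($f{\left(m,B \right)} = m - 9 = -9 + m$)
$c{\left(Q \right)} = 573 Q^{2}$
$R = -9312$ ($R = 97 \left(-19 - 77\right) = 97 \left(-96\right) = -9312$)
$R - c{\left(f{\left(s{\left(5 \right)},L{\left(-3,-2 \right)} \right)} \right)} = -9312 - 573 \left(-9 + 5\right)^{2} = -9312 - 573 \left(-4\right)^{2} = -9312 - 573 \cdot 16 = -9312 - 9168 = -18480$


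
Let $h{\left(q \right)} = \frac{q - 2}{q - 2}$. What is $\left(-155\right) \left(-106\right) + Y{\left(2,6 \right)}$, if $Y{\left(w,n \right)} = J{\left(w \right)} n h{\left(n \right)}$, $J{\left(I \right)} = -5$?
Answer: $16400$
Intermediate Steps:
$h{\left(q \right)} = 1$ ($h{\left(q \right)} = \frac{-2 + q}{-2 + q} = 1$)
$Y{\left(w,n \right)} = - 5 n$ ($Y{\left(w,n \right)} = - 5 n 1 = - 5 n$)
$\left(-155\right) \left(-106\right) + Y{\left(2,6 \right)} = \left(-155\right) \left(-106\right) - 30 = 16430 - 30 = 16400$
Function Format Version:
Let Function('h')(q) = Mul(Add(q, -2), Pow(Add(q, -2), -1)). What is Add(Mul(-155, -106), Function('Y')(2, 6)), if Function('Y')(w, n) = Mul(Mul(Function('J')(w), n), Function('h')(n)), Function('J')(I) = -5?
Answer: 16400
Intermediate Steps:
Function('h')(q) = 1 (Function('h')(q) = Mul(Add(-2, q), Pow(Add(-2, q), -1)) = 1)
Function('Y')(w, n) = Mul(-5, n) (Function('Y')(w, n) = Mul(Mul(-5, n), 1) = Mul(-5, n))
Add(Mul(-155, -106), Function('Y')(2, 6)) = Add(Mul(-155, -106), Mul(-5, 6)) = Add(16430, -30) = 16400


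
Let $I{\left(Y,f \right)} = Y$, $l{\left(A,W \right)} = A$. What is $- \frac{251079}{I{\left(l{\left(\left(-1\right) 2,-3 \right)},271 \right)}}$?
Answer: $\frac{251079}{2} \approx 1.2554 \cdot 10^{5}$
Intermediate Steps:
$- \frac{251079}{I{\left(l{\left(\left(-1\right) 2,-3 \right)},271 \right)}} = - \frac{251079}{\left(-1\right) 2} = - \frac{251079}{-2} = \left(-251079\right) \left(- \frac{1}{2}\right) = \frac{251079}{2}$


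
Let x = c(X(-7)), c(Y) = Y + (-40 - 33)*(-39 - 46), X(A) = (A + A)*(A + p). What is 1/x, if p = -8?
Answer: 1/6415 ≈ 0.00015588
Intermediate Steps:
X(A) = 2*A*(-8 + A) (X(A) = (A + A)*(A - 8) = (2*A)*(-8 + A) = 2*A*(-8 + A))
c(Y) = 6205 + Y (c(Y) = Y - 73*(-85) = Y + 6205 = 6205 + Y)
x = 6415 (x = 6205 + 2*(-7)*(-8 - 7) = 6205 + 2*(-7)*(-15) = 6205 + 210 = 6415)
1/x = 1/6415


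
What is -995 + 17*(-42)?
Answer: -1709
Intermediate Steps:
-995 + 17*(-42) = -995 - 714 = -1709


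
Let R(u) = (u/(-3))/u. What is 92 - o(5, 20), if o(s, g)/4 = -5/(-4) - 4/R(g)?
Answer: 39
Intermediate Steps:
R(u) = -⅓ (R(u) = (u*(-⅓))/u = (-u/3)/u = -⅓)
o(s, g) = 53 (o(s, g) = 4*(-5/(-4) - 4/(-⅓)) = 4*(-5*(-¼) - 4*(-3)) = 4*(5/4 + 12) = 4*(53/4) = 53)
92 - o(5, 20) = 92 - 1*53 = 92 - 53 = 39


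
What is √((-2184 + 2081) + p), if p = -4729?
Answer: 4*I*√302 ≈ 69.513*I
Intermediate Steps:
√((-2184 + 2081) + p) = √((-2184 + 2081) - 4729) = √(-103 - 4729) = √(-4832) = 4*I*√302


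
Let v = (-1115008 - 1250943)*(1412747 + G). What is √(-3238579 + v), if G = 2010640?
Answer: 2*I*√2024892283654 ≈ 2.846e+6*I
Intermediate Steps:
v = -8099565896037 (v = (-1115008 - 1250943)*(1412747 + 2010640) = -2365951*3423387 = -8099565896037)
√(-3238579 + v) = √(-3238579 - 8099565896037) = √(-8099569134616) = 2*I*√2024892283654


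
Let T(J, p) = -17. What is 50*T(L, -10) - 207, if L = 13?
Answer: -1057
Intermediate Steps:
50*T(L, -10) - 207 = 50*(-17) - 207 = -850 - 207 = -1057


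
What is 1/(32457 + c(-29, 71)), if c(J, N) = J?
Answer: 1/32428 ≈ 3.0838e-5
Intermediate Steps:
1/(32457 + c(-29, 71)) = 1/(32457 - 29) = 1/32428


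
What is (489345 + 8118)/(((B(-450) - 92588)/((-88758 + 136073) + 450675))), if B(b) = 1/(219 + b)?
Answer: -57225999454470/21387829 ≈ -2.6756e+6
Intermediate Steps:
(489345 + 8118)/(((B(-450) - 92588)/((-88758 + 136073) + 450675))) = (489345 + 8118)/(((1/(219 - 450) - 92588)/((-88758 + 136073) + 450675))) = 497463/(((1/(-231) - 92588)/(47315 + 450675))) = 497463/(((-1/231 - 92588)/497990)) = 497463/((-21387829/231*1/497990)) = 497463/(-21387829/115035690) = 497463*(-115035690/21387829) = -57225999454470/21387829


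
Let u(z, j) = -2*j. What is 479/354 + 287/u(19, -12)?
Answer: 6283/472 ≈ 13.311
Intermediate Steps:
479/354 + 287/u(19, -12) = 479/354 + 287/((-2*(-12))) = 479*(1/354) + 287/24 = 479/354 + 287*(1/24) = 479/354 + 287/24 = 6283/472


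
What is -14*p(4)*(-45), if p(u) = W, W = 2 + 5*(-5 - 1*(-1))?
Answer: -11340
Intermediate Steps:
W = -18 (W = 2 + 5*(-5 + 1) = 2 + 5*(-4) = 2 - 20 = -18)
p(u) = -18
-14*p(4)*(-45) = -14*(-18)*(-45) = 252*(-45) = -11340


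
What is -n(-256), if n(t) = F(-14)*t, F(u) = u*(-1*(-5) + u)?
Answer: 32256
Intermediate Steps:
F(u) = u*(5 + u)
n(t) = 126*t (n(t) = (-14*(5 - 14))*t = (-14*(-9))*t = 126*t)
-n(-256) = -126*(-256) = -1*(-32256) = 32256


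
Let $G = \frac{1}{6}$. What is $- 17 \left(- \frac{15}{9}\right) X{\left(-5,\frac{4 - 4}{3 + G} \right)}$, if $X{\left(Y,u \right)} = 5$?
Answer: $\frac{425}{3} \approx 141.67$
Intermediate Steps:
$G = \frac{1}{6} \approx 0.16667$
$- 17 \left(- \frac{15}{9}\right) X{\left(-5,\frac{4 - 4}{3 + G} \right)} = - 17 \left(- \frac{15}{9}\right) 5 = - 17 \left(\left(-15\right) \frac{1}{9}\right) 5 = \left(-17\right) \left(- \frac{5}{3}\right) 5 = \frac{85}{3} \cdot 5 = \frac{425}{3}$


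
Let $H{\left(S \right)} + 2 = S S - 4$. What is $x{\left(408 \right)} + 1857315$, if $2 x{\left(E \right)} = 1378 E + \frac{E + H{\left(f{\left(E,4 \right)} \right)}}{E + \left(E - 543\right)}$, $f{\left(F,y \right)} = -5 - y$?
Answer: $\frac{55599125}{26} \approx 2.1384 \cdot 10^{6}$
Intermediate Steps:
$H{\left(S \right)} = -6 + S^{2}$ ($H{\left(S \right)} = -2 + \left(S S - 4\right) = -2 + \left(S^{2} - 4\right) = -2 + \left(-4 + S^{2}\right) = -6 + S^{2}$)
$x{\left(E \right)} = 689 E + \frac{75 + E}{2 \left(-543 + 2 E\right)}$ ($x{\left(E \right)} = \frac{1378 E + \frac{E - \left(6 - \left(-5 - 4\right)^{2}\right)}{E + \left(E - 543\right)}}{2} = \frac{1378 E + \frac{E - \left(6 - \left(-9\right)^{2}\right)}{E + \left(-543 + E\right)}}{2} = \frac{1378 E + \frac{E + \left(-6 + 81\right)}{-543 + 2 E}}{2} = \frac{1378 E + \frac{E + 75}{-543 + 2 E}}{2} = \frac{1378 E + \frac{75 + E}{-543 + 2 E}}{2} = 689 E + \frac{75 + E}{2 \left(-543 + 2 E\right)}$)
$x{\left(408 \right)} + 1857315 = \frac{75 - 305287224 + 2756 \cdot 408^{2}}{2 \left(-543 + 2 \cdot 408\right)} + 1857315 = \frac{75 - 305287224 + 2756 \cdot 166464}{2 \left(-543 + 816\right)} + 1857315 = \frac{75 - 305287224 + 458774784}{2 \cdot 273} + 1857315 = \frac{1}{2} \cdot \frac{1}{273} \cdot 153487635 + 1857315 = \frac{7308935}{26} + 1857315 = \frac{55599125}{26}$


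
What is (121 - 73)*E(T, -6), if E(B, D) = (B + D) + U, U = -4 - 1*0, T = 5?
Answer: -240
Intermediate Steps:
U = -4 (U = -4 + 0 = -4)
E(B, D) = -4 + B + D (E(B, D) = (B + D) - 4 = -4 + B + D)
(121 - 73)*E(T, -6) = (121 - 73)*(-4 + 5 - 6) = 48*(-5) = -240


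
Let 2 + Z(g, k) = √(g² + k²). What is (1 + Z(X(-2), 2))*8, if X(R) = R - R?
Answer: 8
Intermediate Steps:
X(R) = 0
Z(g, k) = -2 + √(g² + k²)
(1 + Z(X(-2), 2))*8 = (1 + (-2 + √(0² + 2²)))*8 = (1 + (-2 + √(0 + 4)))*8 = (1 + (-2 + √4))*8 = (1 + (-2 + 2))*8 = (1 + 0)*8 = 1*8 = 8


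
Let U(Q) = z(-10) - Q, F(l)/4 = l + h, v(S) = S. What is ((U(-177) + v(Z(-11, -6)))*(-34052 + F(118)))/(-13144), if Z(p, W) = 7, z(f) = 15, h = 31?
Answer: 832218/1643 ≈ 506.52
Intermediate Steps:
F(l) = 124 + 4*l (F(l) = 4*(l + 31) = 4*(31 + l) = 124 + 4*l)
U(Q) = 15 - Q
((U(-177) + v(Z(-11, -6)))*(-34052 + F(118)))/(-13144) = (((15 - 1*(-177)) + 7)*(-34052 + (124 + 4*118)))/(-13144) = (((15 + 177) + 7)*(-34052 + (124 + 472)))*(-1/13144) = ((192 + 7)*(-34052 + 596))*(-1/13144) = (199*(-33456))*(-1/13144) = -6657744*(-1/13144) = 832218/1643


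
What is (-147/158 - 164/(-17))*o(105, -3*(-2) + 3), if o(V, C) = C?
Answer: 210717/2686 ≈ 78.450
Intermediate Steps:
(-147/158 - 164/(-17))*o(105, -3*(-2) + 3) = (-147/158 - 164/(-17))*(-3*(-2) + 3) = (-147*1/158 - 164*(-1/17))*(6 + 3) = (-147/158 + 164/17)*9 = (23413/2686)*9 = 210717/2686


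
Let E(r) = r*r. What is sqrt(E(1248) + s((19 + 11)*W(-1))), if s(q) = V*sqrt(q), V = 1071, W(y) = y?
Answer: 3*sqrt(173056 + 119*I*sqrt(30)) ≈ 1248.0 + 2.3502*I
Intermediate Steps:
E(r) = r**2
s(q) = 1071*sqrt(q)
sqrt(E(1248) + s((19 + 11)*W(-1))) = sqrt(1248**2 + 1071*sqrt((19 + 11)*(-1))) = sqrt(1557504 + 1071*sqrt(30*(-1))) = sqrt(1557504 + 1071*sqrt(-30)) = sqrt(1557504 + 1071*(I*sqrt(30))) = sqrt(1557504 + 1071*I*sqrt(30))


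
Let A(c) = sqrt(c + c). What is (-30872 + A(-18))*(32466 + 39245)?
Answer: -2213861992 + 430266*I ≈ -2.2139e+9 + 4.3027e+5*I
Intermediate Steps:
A(c) = sqrt(2)*sqrt(c) (A(c) = sqrt(2*c) = sqrt(2)*sqrt(c))
(-30872 + A(-18))*(32466 + 39245) = (-30872 + sqrt(2)*sqrt(-18))*(32466 + 39245) = (-30872 + sqrt(2)*(3*I*sqrt(2)))*71711 = (-30872 + 6*I)*71711 = -2213861992 + 430266*I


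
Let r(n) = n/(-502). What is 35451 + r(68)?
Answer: 8898167/251 ≈ 35451.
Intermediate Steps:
r(n) = -n/502 (r(n) = n*(-1/502) = -n/502)
35451 + r(68) = 35451 - 1/502*68 = 35451 - 34/251 = 8898167/251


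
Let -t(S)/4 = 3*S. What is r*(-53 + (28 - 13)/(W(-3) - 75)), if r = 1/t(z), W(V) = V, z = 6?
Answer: 461/624 ≈ 0.73878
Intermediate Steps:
t(S) = -12*S
r = -1/72 (r = 1/(-12*6) = 1/(-72) = -1/72 ≈ -0.013889)
r*(-53 + (28 - 13)/(W(-3) - 75)) = -(-53 + (28 - 13)/(-3 - 75))/72 = -(-53 + 15/(-78))/72 = -(-53 + 15*(-1/78))/72 = -(-53 - 5/26)/72 = -1/72*(-1383/26) = 461/624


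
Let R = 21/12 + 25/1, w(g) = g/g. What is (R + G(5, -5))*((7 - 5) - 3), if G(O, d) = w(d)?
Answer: -111/4 ≈ -27.750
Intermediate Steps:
w(g) = 1
R = 107/4 (R = 21*(1/12) + 25*1 = 7/4 + 25 = 107/4 ≈ 26.750)
G(O, d) = 1
(R + G(5, -5))*((7 - 5) - 3) = (107/4 + 1)*((7 - 5) - 3) = 111*(2 - 3)/4 = (111/4)*(-1) = -111/4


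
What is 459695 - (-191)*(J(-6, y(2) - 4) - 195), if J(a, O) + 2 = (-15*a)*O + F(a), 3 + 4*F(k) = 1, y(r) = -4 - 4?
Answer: 431385/2 ≈ 2.1569e+5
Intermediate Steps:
y(r) = -8
F(k) = -½ (F(k) = -¾ + (¼)*1 = -¾ + ¼ = -½)
J(a, O) = -5/2 - 15*O*a (J(a, O) = -2 + ((-15*a)*O - ½) = -2 + (-15*O*a - ½) = -2 + (-½ - 15*O*a) = -5/2 - 15*O*a)
459695 - (-191)*(J(-6, y(2) - 4) - 195) = 459695 - (-191)*((-5/2 - 15*(-8 - 4)*(-6)) - 195) = 459695 - (-191)*((-5/2 - 15*(-12)*(-6)) - 195) = 459695 - (-191)*((-5/2 - 1080) - 195) = 459695 - (-191)*(-2165/2 - 195) = 459695 - (-191)*(-2555)/2 = 459695 - 1*488005/2 = 459695 - 488005/2 = 431385/2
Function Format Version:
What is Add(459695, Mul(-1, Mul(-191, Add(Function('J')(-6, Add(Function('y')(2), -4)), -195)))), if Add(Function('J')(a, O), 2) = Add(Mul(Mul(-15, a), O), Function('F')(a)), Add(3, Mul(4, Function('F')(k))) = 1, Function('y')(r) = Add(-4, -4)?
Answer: Rational(431385, 2) ≈ 2.1569e+5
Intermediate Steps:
Function('y')(r) = -8
Function('F')(k) = Rational(-1, 2) (Function('F')(k) = Add(Rational(-3, 4), Mul(Rational(1, 4), 1)) = Add(Rational(-3, 4), Rational(1, 4)) = Rational(-1, 2))
Function('J')(a, O) = Add(Rational(-5, 2), Mul(-15, O, a)) (Function('J')(a, O) = Add(-2, Add(Mul(Mul(-15, a), O), Rational(-1, 2))) = Add(-2, Add(Mul(-15, O, a), Rational(-1, 2))) = Add(-2, Add(Rational(-1, 2), Mul(-15, O, a))) = Add(Rational(-5, 2), Mul(-15, O, a)))
Add(459695, Mul(-1, Mul(-191, Add(Function('J')(-6, Add(Function('y')(2), -4)), -195)))) = Add(459695, Mul(-1, Mul(-191, Add(Add(Rational(-5, 2), Mul(-15, Add(-8, -4), -6)), -195)))) = Add(459695, Mul(-1, Mul(-191, Add(Add(Rational(-5, 2), Mul(-15, -12, -6)), -195)))) = Add(459695, Mul(-1, Mul(-191, Add(Add(Rational(-5, 2), -1080), -195)))) = Add(459695, Mul(-1, Mul(-191, Add(Rational(-2165, 2), -195)))) = Add(459695, Mul(-1, Mul(-191, Rational(-2555, 2)))) = Add(459695, Mul(-1, Rational(488005, 2))) = Add(459695, Rational(-488005, 2)) = Rational(431385, 2)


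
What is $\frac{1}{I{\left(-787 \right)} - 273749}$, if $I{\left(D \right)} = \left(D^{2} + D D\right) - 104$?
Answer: $\frac{1}{964885} \approx 1.0364 \cdot 10^{-6}$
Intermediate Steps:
$I{\left(D \right)} = -104 + 2 D^{2}$ ($I{\left(D \right)} = \left(D^{2} + D^{2}\right) - 104 = 2 D^{2} - 104 = -104 + 2 D^{2}$)
$\frac{1}{I{\left(-787 \right)} - 273749} = \frac{1}{\left(-104 + 2 \left(-787\right)^{2}\right) - 273749} = \frac{1}{\left(-104 + 2 \cdot 619369\right) - 273749} = \frac{1}{\left(-104 + 1238738\right) - 273749} = \frac{1}{1238634 - 273749} = \frac{1}{964885}$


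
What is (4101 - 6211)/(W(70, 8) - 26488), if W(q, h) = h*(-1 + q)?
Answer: 1055/12968 ≈ 0.081354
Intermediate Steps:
(4101 - 6211)/(W(70, 8) - 26488) = (4101 - 6211)/(8*(-1 + 70) - 26488) = -2110/(8*69 - 26488) = -2110/(552 - 26488) = -2110/(-25936) = -2110*(-1/25936) = 1055/12968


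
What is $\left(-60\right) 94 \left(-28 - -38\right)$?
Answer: $-56400$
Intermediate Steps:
$\left(-60\right) 94 \left(-28 - -38\right) = - 5640 \left(-28 + 38\right) = \left(-5640\right) 10 = -56400$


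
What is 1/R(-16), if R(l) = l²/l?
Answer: -1/16 ≈ -0.062500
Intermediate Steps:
R(l) = l
1/R(-16) = 1/(-16) = -1/16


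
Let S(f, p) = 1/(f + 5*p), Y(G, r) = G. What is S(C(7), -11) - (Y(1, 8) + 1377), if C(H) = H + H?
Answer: -56499/41 ≈ -1378.0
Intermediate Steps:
C(H) = 2*H
S(C(7), -11) - (Y(1, 8) + 1377) = 1/(2*7 + 5*(-11)) - (1 + 1377) = 1/(14 - 55) - 1*1378 = 1/(-41) - 1378 = -1/41 - 1378 = -56499/41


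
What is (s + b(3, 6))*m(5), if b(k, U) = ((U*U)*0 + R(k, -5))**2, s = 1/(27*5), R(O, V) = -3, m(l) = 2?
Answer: 2432/135 ≈ 18.015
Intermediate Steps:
s = 1/135 ≈ 0.0074074
b(k, U) = 9 (b(k, U) = ((U*U)*0 - 3)**2 = (U**2*0 - 3)**2 = (0 - 3)**2 = (-3)**2 = 9)
(s + b(3, 6))*m(5) = (1/135 + 9)*2 = (1216/135)*2 = 2432/135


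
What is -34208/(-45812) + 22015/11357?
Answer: 349262859/130071721 ≈ 2.6852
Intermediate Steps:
-34208/(-45812) + 22015/11357 = -34208*(-1/45812) + 22015*(1/11357) = 8552/11453 + 22015/11357 = 349262859/130071721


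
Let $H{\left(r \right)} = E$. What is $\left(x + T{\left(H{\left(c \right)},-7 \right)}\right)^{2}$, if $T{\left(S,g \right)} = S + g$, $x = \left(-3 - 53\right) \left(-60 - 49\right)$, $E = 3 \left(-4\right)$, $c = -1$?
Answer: $37027225$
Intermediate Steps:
$E = -12$
$x = 6104$ ($x = - 56 \left(-60 - 49\right) = \left(-56\right) \left(-109\right) = 6104$)
$H{\left(r \right)} = -12$
$\left(x + T{\left(H{\left(c \right)},-7 \right)}\right)^{2} = \left(6104 - 19\right)^{2} = 6085^{2} = 37027225$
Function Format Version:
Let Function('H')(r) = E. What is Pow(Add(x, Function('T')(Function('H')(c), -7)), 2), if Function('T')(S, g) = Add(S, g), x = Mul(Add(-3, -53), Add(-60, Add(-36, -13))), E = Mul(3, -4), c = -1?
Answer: 37027225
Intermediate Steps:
E = -12
x = 6104 (x = Mul(-56, Add(-60, -49)) = Mul(-56, -109) = 6104)
Function('H')(r) = -12
Pow(Add(x, Function('T')(Function('H')(c), -7)), 2) = Pow(Add(6104, Add(-12, -7)), 2) = Pow(Add(6104, -19), 2) = Pow(6085, 2) = 37027225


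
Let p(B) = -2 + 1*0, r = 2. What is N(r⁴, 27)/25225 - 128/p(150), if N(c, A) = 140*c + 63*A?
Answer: 1618341/25225 ≈ 64.156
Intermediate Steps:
p(B) = -2 (p(B) = -2 + 0 = -2)
N(c, A) = 63*A + 140*c
N(r⁴, 27)/25225 - 128/p(150) = (63*27 + 140*2⁴)/25225 - 128/(-2) = (1701 + 140*16)*(1/25225) - 128*(-½) = (1701 + 2240)*(1/25225) + 64 = 3941*(1/25225) + 64 = 3941/25225 + 64 = 1618341/25225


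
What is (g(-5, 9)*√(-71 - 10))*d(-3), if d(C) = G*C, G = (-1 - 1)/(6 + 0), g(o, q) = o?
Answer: -45*I ≈ -45.0*I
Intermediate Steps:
G = -⅓ (G = -2/6 = -2*⅙ = -⅓ ≈ -0.33333)
d(C) = -C/3
(g(-5, 9)*√(-71 - 10))*d(-3) = (-5*√(-71 - 10))*(-⅓*(-3)) = -45*I*1 = -45*I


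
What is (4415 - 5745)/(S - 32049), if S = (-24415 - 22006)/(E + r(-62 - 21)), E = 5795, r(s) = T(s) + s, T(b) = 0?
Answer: 7596960/183110309 ≈ 0.041488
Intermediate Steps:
r(s) = s (r(s) = 0 + s = s)
S = -46421/5712 (S = (-24415 - 22006)/(5795 + (-62 - 21)) = -46421/(5795 - 83) = -46421/5712 ≈ -8.1269)
(4415 - 5745)/(S - 32049) = (4415 - 5745)/(-46421/5712 - 32049) = -1330/(-183110309/5712) = -1330*(-5712/183110309) = 7596960/183110309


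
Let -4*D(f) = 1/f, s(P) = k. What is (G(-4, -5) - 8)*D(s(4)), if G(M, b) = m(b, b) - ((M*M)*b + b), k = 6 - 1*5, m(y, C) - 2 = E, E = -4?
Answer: -75/4 ≈ -18.750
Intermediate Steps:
m(y, C) = -2 (m(y, C) = 2 - 4 = -2)
k = 1 (k = 6 - 5 = 1)
G(M, b) = -2 - b - b*M² (G(M, b) = -2 - ((M*M)*b + b) = -2 - (M²*b + b) = -2 - (b*M² + b) = -2 - (b + b*M²) = -2 + (-b - b*M²) = -2 - b - b*M²)
s(P) = 1
D(f) = -1/(4*f)
(G(-4, -5) - 8)*D(s(4)) = ((-2 - 1*(-5) - 1*(-5)*(-4)²) - 8)*(-¼/1) = ((-2 + 5 - 1*(-5)*16) - 8)*(-¼*1) = ((-2 + 5 + 80) - 8)*(-¼) = (83 - 8)*(-¼) = 75*(-¼) = -75/4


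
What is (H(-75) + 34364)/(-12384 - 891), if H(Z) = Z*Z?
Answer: -39989/13275 ≈ -3.0124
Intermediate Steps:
H(Z) = Z²
(H(-75) + 34364)/(-12384 - 891) = ((-75)² + 34364)/(-12384 - 891) = (5625 + 34364)/(-13275) = 39989*(-1/13275) = -39989/13275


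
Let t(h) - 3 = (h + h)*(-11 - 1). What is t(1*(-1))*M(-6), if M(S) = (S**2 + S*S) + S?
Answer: 1782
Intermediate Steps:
M(S) = S + 2*S**2 (M(S) = (S**2 + S**2) + S = 2*S**2 + S = S + 2*S**2)
t(h) = 3 - 24*h (t(h) = 3 + (h + h)*(-11 - 1) = 3 + (2*h)*(-12) = 3 - 24*h)
t(1*(-1))*M(-6) = (3 - 24*(-1))*(-6*(1 + 2*(-6))) = (3 - 24*(-1))*(-6*(1 - 12)) = (3 + 24)*(-6*(-11)) = 27*66 = 1782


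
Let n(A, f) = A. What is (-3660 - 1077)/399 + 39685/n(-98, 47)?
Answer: -776121/1862 ≈ -416.82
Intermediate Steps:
(-3660 - 1077)/399 + 39685/n(-98, 47) = (-3660 - 1077)/399 + 39685/(-98) = -4737*1/399 + 39685*(-1/98) = -1579/133 - 39685/98 = -776121/1862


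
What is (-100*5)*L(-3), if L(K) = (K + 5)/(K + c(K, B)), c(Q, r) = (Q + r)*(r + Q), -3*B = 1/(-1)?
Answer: -9000/37 ≈ -243.24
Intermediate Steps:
B = 1/3 (B = -1/3/(-1) = -1/3*(-1) = 1/3 ≈ 0.33333)
c(Q, r) = (Q + r)**2 (c(Q, r) = (Q + r)*(Q + r) = (Q + r)**2)
L(K) = (5 + K)/(K + (1/3 + K)**2) (L(K) = (K + 5)/(K + (K + 1/3)**2) = (5 + K)/(K + (1/3 + K)**2))
(-100*5)*L(-3) = (-100*5)*(9*(5 - 3)/((1 + 3*(-3))**2 + 9*(-3))) = (-25*20)*(9*2/((1 - 9)**2 - 27)) = -4500*2/((-8)**2 - 27) = -4500*2/(64 - 27) = -4500*2/37 = -500*18/37 = -9000/37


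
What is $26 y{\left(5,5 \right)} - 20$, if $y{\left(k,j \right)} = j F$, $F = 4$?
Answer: $500$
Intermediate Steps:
$y{\left(k,j \right)} = 4 j$ ($y{\left(k,j \right)} = j 4 = 4 j$)
$26 y{\left(5,5 \right)} - 20 = 26 \cdot 4 \cdot 5 - 20 = 26 \cdot 20 - 20 = 520 - 20 = 500$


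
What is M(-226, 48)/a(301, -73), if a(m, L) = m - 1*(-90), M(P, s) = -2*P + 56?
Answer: 508/391 ≈ 1.2992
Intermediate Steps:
M(P, s) = 56 - 2*P
a(m, L) = 90 + m (a(m, L) = m + 90 = 90 + m)
M(-226, 48)/a(301, -73) = (56 - 2*(-226))/(90 + 301) = (56 + 452)/391 = 508*(1/391) = 508/391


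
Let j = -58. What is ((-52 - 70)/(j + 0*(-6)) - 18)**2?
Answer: 212521/841 ≈ 252.70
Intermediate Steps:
((-52 - 70)/(j + 0*(-6)) - 18)**2 = ((-52 - 70)/(-58 + 0*(-6)) - 18)**2 = (-122/(-58 + 0) - 18)**2 = (-122/(-58) - 18)**2 = (-122*(-1/58) - 18)**2 = (61/29 - 18)**2 = (-461/29)**2 = 212521/841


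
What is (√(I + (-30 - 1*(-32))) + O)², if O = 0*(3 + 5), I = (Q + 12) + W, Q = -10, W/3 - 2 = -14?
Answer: -32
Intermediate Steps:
W = -36 (W = 6 + 3*(-14) = 6 - 42 = -36)
I = -34 (I = (-10 + 12) - 36 = 2 - 36 = -34)
O = 0 (O = 0*8 = 0)
(√(I + (-30 - 1*(-32))) + O)² = (√(-34 + (-30 - 1*(-32))) + 0)² = (√(-34 + (-30 + 32)) + 0)² = (√(-34 + 2) + 0)² = (√(-32) + 0)² = (4*I*√2 + 0)² = (4*I*√2)² = -32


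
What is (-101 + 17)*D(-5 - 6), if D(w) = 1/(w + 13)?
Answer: -42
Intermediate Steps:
D(w) = 1/(13 + w)
(-101 + 17)*D(-5 - 6) = (-101 + 17)/(13 + (-5 - 6)) = -84/(13 - 11) = -84/2 = -84*½ = -42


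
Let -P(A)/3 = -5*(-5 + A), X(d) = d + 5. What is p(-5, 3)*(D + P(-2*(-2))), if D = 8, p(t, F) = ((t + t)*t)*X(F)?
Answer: -2800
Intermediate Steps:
X(d) = 5 + d
p(t, F) = 2*t²*(5 + F) (p(t, F) = ((t + t)*t)*(5 + F) = ((2*t)*t)*(5 + F) = (2*t²)*(5 + F) = 2*t²*(5 + F))
P(A) = -75 + 15*A (P(A) = -(-15)*(-5 + A) = -3*(25 - 5*A) = -75 + 15*A)
p(-5, 3)*(D + P(-2*(-2))) = (2*(-5)²*(5 + 3))*(8 + (-75 + 15*(-2*(-2)))) = (2*25*8)*(8 + (-75 + 15*4)) = 400*(8 + (-75 + 60)) = 400*(8 - 15) = 400*(-7) = -2800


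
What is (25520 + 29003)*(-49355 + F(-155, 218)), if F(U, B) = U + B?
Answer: -2687547716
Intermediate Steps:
F(U, B) = B + U
(25520 + 29003)*(-49355 + F(-155, 218)) = (25520 + 29003)*(-49355 + (218 - 155)) = 54523*(-49355 + 63) = 54523*(-49292) = -2687547716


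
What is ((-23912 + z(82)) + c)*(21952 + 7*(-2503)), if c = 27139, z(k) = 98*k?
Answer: 49906353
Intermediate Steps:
((-23912 + z(82)) + c)*(21952 + 7*(-2503)) = ((-23912 + 98*82) + 27139)*(21952 + 7*(-2503)) = ((-23912 + 8036) + 27139)*(21952 - 17521) = (-15876 + 27139)*4431 = 11263*4431 = 49906353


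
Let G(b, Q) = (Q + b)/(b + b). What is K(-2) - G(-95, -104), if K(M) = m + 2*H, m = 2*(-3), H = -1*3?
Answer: -2479/190 ≈ -13.047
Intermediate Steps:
H = -3
m = -6
K(M) = -12 (K(M) = -6 + 2*(-3) = -6 - 6 = -12)
G(b, Q) = (Q + b)/(2*b) (G(b, Q) = (Q + b)/((2*b)) = (Q + b)*(1/(2*b)) = (Q + b)/(2*b))
K(-2) - G(-95, -104) = -12 - (-104 - 95)/(2*(-95)) = -12 - (-1)*(-199)/(2*95) = -12 - 1*199/190 = -12 - 199/190 = -2479/190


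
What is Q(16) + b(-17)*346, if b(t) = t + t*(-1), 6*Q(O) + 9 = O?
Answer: 7/6 ≈ 1.1667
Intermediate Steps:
Q(O) = -3/2 + O/6
b(t) = 0 (b(t) = t - t = 0)
Q(16) + b(-17)*346 = (-3/2 + (⅙)*16) + 0*346 = (-3/2 + 8/3) + 0 = 7/6 + 0 = 7/6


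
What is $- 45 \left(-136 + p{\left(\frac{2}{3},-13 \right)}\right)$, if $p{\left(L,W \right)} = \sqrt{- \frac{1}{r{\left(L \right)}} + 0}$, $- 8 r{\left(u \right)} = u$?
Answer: $6120 - 90 \sqrt{3} \approx 5964.1$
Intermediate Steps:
$r{\left(u \right)} = - \frac{u}{8}$
$p{\left(L,W \right)} = 2 \sqrt{2} \sqrt{\frac{1}{L}}$ ($p{\left(L,W \right)} = \sqrt{- \frac{1}{\left(- \frac{1}{8}\right) L} + 0} = \sqrt{- \frac{-8}{L} + 0} = \sqrt{\frac{8}{L} + 0} = \sqrt{\frac{8}{L}} = 2 \sqrt{2} \sqrt{\frac{1}{L}}$)
$- 45 \left(-136 + p{\left(\frac{2}{3},-13 \right)}\right) = - 45 \left(-136 + 2 \sqrt{2} \sqrt{\frac{1}{2 \cdot \frac{1}{3}}}\right) = - 45 \left(-136 + 2 \sqrt{2} \sqrt{\frac{1}{\frac{2}{3}}}\right) = - 45 \left(-136 + 2 \sqrt{2} \sqrt{\frac{3}{2}}\right) = - 45 \left(-136 + 2 \sqrt{2} \frac{\sqrt{6}}{2}\right) = - 45 \left(-136 + 2 \sqrt{3}\right) = 6120 - 90 \sqrt{3}$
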